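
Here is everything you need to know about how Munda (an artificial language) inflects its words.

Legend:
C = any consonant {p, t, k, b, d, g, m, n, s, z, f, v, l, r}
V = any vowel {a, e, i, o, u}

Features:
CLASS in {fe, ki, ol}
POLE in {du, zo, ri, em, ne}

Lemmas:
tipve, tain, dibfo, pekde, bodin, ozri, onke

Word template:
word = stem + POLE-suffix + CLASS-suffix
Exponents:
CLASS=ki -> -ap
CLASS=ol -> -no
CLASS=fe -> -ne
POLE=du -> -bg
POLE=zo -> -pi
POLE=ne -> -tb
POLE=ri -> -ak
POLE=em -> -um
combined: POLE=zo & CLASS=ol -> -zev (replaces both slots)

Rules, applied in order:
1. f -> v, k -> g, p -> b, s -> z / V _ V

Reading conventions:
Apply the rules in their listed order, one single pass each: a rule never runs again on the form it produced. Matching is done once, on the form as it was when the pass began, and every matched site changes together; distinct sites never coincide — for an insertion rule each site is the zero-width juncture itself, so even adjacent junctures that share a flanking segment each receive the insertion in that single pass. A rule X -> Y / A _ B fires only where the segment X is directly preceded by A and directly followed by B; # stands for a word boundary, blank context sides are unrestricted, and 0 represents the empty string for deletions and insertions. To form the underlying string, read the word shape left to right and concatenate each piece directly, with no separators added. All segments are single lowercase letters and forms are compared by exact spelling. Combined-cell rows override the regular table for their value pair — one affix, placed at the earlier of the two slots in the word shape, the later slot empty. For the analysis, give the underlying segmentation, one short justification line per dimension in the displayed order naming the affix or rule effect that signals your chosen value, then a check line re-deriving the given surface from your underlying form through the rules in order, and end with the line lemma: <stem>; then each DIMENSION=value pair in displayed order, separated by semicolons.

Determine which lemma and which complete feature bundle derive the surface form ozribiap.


underlying: ozri-pi-ap
CLASS=ki - signalled by the affix -ap
POLE=zo - signalled by the affix -pi
check: ozripiap -> ozribiap
lemma: ozri; CLASS=ki; POLE=zo


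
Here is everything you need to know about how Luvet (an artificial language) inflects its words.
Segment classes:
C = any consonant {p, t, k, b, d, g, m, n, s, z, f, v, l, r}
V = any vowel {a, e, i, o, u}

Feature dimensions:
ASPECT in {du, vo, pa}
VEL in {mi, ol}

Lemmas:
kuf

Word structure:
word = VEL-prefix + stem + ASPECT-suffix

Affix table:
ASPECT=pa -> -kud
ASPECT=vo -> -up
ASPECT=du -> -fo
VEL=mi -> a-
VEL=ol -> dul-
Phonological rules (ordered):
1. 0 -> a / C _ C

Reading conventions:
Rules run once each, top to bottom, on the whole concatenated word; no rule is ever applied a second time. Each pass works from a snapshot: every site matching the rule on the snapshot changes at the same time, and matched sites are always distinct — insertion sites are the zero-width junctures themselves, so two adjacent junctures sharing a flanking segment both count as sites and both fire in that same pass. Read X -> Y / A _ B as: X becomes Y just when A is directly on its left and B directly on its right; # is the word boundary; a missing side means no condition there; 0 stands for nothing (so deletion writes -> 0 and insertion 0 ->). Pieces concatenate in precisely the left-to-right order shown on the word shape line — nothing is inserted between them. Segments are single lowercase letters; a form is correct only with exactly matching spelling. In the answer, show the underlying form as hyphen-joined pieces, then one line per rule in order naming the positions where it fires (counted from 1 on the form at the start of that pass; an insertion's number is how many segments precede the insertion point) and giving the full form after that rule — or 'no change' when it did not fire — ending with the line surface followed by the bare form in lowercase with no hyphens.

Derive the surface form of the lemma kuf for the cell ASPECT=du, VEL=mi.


underlying: a-kuf-fo
1. 0 -> a / C _ C: inserts after position(s) 4: akufafo
surface: akufafo


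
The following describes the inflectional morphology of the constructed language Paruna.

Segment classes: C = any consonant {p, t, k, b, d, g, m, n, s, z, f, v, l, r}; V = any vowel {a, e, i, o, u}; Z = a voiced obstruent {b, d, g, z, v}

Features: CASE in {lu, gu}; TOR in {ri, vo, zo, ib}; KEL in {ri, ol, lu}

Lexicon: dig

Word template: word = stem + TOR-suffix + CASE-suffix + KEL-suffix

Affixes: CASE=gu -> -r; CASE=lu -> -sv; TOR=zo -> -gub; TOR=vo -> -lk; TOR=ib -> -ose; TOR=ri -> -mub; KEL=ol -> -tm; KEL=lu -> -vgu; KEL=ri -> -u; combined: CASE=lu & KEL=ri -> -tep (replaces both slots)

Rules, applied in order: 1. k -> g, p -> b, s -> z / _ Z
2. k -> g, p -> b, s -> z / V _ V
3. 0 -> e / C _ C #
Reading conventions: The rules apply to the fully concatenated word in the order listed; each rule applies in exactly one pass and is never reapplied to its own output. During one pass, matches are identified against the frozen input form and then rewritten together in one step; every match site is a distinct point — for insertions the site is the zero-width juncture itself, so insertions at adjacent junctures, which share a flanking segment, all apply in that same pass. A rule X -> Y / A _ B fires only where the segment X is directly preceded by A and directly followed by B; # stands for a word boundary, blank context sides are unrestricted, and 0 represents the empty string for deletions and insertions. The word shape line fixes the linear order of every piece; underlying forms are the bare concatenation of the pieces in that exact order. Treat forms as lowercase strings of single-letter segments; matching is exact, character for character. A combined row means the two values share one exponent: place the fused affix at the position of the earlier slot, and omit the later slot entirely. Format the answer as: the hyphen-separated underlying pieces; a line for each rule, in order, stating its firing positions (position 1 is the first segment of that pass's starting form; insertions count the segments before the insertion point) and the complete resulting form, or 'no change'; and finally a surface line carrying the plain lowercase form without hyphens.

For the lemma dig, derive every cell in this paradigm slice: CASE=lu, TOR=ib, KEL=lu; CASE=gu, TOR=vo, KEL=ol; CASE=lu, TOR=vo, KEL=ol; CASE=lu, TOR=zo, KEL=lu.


cell CASE=lu, TOR=ib, KEL=lu:
underlying: dig-ose-sv-vgu
1. k -> g, p -> b, s -> z / _ Z: fires at position(s) 7: digosezvvgu
2. k -> g, p -> b, s -> z / V _ V: fires at position(s) 5: digozezvvgu
3. 0 -> e / C _ C #: no change
surface: digozezvvgu

cell CASE=gu, TOR=vo, KEL=ol:
underlying: dig-lk-r-tm
1. k -> g, p -> b, s -> z / _ Z: no change
2. k -> g, p -> b, s -> z / V _ V: no change
3. 0 -> e / C _ C #: inserts after position(s) 7: diglkrtem
surface: diglkrtem

cell CASE=lu, TOR=vo, KEL=ol:
underlying: dig-lk-sv-tm
1. k -> g, p -> b, s -> z / _ Z: fires at position(s) 6: diglkzvtm
2. k -> g, p -> b, s -> z / V _ V: no change
3. 0 -> e / C _ C #: inserts after position(s) 8: diglkzvtem
surface: diglkzvtem

cell CASE=lu, TOR=zo, KEL=lu:
underlying: dig-gub-sv-vgu
1. k -> g, p -> b, s -> z / _ Z: fires at position(s) 7: diggubzvvgu
2. k -> g, p -> b, s -> z / V _ V: no change
3. 0 -> e / C _ C #: no change
surface: diggubzvvgu


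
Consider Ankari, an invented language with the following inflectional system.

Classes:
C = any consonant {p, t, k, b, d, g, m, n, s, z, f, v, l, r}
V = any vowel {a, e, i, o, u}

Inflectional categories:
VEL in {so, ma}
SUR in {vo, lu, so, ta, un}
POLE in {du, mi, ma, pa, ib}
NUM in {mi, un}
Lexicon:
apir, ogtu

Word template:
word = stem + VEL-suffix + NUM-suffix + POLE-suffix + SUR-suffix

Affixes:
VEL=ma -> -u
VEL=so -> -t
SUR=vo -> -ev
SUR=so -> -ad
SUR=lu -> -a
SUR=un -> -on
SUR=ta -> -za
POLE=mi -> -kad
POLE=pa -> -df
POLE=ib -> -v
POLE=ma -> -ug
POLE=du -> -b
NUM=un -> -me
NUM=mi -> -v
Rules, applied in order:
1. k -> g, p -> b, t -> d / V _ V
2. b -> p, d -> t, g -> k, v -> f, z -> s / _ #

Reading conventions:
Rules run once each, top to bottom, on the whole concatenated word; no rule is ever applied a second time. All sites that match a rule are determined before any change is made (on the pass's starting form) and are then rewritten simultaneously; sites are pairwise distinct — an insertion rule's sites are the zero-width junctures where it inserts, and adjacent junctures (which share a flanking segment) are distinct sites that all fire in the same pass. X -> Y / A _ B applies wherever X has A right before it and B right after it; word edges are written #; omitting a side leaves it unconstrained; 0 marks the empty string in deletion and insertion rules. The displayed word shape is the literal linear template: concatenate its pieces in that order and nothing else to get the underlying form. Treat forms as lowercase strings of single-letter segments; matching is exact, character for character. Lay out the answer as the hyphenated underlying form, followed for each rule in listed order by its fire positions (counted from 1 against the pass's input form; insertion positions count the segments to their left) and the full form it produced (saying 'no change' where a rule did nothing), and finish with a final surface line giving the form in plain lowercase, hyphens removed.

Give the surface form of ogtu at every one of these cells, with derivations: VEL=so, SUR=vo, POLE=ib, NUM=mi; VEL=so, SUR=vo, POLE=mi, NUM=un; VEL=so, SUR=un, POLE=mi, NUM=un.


cell VEL=so, SUR=vo, POLE=ib, NUM=mi:
underlying: ogtu-t-v-v-ev
1. k -> g, p -> b, t -> d / V _ V: no change
2. b -> p, d -> t, g -> k, v -> f, z -> s / _ #: fires at position(s) 9: ogtutvvef
surface: ogtutvvef

cell VEL=so, SUR=vo, POLE=mi, NUM=un:
underlying: ogtu-t-me-kad-ev
1. k -> g, p -> b, t -> d / V _ V: fires at position(s) 8: ogtutmegadev
2. b -> p, d -> t, g -> k, v -> f, z -> s / _ #: fires at position(s) 12: ogtutmegadef
surface: ogtutmegadef

cell VEL=so, SUR=un, POLE=mi, NUM=un:
underlying: ogtu-t-me-kad-on
1. k -> g, p -> b, t -> d / V _ V: fires at position(s) 8: ogtutmegadon
2. b -> p, d -> t, g -> k, v -> f, z -> s / _ #: no change
surface: ogtutmegadon


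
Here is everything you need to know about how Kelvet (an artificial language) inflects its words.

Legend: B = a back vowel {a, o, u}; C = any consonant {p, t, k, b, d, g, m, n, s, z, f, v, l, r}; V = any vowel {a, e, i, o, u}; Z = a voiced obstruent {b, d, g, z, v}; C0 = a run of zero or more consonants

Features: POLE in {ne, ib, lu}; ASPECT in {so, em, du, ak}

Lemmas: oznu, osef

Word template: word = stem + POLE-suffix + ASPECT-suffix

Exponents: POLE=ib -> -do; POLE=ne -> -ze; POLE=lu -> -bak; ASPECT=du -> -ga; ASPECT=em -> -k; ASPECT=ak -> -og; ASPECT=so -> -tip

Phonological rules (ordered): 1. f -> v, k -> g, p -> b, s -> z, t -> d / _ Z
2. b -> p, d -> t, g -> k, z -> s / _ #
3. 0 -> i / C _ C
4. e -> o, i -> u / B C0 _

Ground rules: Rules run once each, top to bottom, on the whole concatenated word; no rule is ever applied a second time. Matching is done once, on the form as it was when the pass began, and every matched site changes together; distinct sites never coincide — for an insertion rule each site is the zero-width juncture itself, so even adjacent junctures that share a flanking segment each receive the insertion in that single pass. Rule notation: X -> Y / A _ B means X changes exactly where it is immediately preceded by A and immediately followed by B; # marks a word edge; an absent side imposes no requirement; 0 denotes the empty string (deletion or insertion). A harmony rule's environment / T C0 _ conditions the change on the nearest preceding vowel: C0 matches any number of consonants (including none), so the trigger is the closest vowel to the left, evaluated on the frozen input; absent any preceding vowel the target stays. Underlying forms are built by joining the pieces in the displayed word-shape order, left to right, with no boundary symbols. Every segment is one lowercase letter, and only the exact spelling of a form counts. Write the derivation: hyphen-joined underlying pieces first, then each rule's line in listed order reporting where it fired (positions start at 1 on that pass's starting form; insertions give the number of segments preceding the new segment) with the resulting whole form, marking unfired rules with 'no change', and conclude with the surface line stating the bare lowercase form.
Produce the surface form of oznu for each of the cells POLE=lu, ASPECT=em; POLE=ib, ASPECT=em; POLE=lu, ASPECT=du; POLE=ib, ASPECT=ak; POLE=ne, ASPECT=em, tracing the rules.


cell POLE=lu, ASPECT=em:
underlying: oznu-bak-k
1. f -> v, k -> g, p -> b, s -> z, t -> d / _ Z: no change
2. b -> p, d -> t, g -> k, z -> s / _ #: no change
3. 0 -> i / C _ C: inserts after position(s) 2, 7: ozinubakik
4. e -> o, i -> u / B C0 _: fires at position(s) 3, 9: ozunubakuk
surface: ozunubakuk

cell POLE=ib, ASPECT=em:
underlying: oznu-do-k
1. f -> v, k -> g, p -> b, s -> z, t -> d / _ Z: no change
2. b -> p, d -> t, g -> k, z -> s / _ #: no change
3. 0 -> i / C _ C: inserts after position(s) 2: ozinudok
4. e -> o, i -> u / B C0 _: fires at position(s) 3: ozunudok
surface: ozunudok

cell POLE=lu, ASPECT=du:
underlying: oznu-bak-ga
1. f -> v, k -> g, p -> b, s -> z, t -> d / _ Z: fires at position(s) 7: oznubagga
2. b -> p, d -> t, g -> k, z -> s / _ #: no change
3. 0 -> i / C _ C: inserts after position(s) 2, 7: ozinubagiga
4. e -> o, i -> u / B C0 _: fires at position(s) 3, 9: ozunubaguga
surface: ozunubaguga

cell POLE=ib, ASPECT=ak:
underlying: oznu-do-og
1. f -> v, k -> g, p -> b, s -> z, t -> d / _ Z: no change
2. b -> p, d -> t, g -> k, z -> s / _ #: fires at position(s) 8: oznudook
3. 0 -> i / C _ C: inserts after position(s) 2: ozinudook
4. e -> o, i -> u / B C0 _: fires at position(s) 3: ozunudook
surface: ozunudook

cell POLE=ne, ASPECT=em:
underlying: oznu-ze-k
1. f -> v, k -> g, p -> b, s -> z, t -> d / _ Z: no change
2. b -> p, d -> t, g -> k, z -> s / _ #: no change
3. 0 -> i / C _ C: inserts after position(s) 2: ozinuzek
4. e -> o, i -> u / B C0 _: fires at position(s) 3, 7: ozunuzok
surface: ozunuzok


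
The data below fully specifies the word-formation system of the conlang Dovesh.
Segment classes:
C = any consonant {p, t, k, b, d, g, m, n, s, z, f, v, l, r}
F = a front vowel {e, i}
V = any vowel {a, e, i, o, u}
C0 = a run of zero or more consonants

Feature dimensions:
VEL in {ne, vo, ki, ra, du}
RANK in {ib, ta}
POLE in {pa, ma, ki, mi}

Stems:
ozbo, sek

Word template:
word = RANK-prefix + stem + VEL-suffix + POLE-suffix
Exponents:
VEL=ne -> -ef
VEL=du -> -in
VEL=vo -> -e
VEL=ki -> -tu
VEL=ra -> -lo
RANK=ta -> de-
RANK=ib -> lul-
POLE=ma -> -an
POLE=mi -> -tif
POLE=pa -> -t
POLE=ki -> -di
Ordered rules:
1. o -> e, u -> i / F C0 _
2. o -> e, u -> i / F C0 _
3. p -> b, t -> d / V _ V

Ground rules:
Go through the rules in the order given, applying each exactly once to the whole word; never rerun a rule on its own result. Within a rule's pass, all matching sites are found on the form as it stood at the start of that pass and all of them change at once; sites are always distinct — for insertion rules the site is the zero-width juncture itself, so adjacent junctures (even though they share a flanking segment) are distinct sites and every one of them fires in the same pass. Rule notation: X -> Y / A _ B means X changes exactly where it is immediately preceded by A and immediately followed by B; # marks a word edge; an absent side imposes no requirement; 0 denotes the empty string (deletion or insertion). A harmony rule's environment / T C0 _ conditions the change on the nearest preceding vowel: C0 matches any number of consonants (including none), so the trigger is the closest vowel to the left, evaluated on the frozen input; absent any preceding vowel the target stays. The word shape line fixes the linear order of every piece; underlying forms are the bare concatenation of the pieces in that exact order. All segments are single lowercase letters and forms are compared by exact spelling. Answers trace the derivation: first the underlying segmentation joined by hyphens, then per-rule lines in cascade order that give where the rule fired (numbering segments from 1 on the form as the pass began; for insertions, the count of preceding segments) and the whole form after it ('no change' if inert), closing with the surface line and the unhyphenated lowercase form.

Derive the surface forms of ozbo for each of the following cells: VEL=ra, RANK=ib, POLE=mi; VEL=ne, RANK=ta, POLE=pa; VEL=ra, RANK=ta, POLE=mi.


cell VEL=ra, RANK=ib, POLE=mi:
underlying: lul-ozbo-lo-tif
1. o -> e, u -> i / F C0 _: no change
2. o -> e, u -> i / F C0 _: no change
3. p -> b, t -> d / V _ V: fires at position(s) 10: lulozbolodif
surface: lulozbolodif

cell VEL=ne, RANK=ta, POLE=pa:
underlying: de-ozbo-ef-t
1. o -> e, u -> i / F C0 _: fires at position(s) 3: deezboeft
2. o -> e, u -> i / F C0 _: fires at position(s) 6: deezbeeft
3. p -> b, t -> d / V _ V: no change
surface: deezbeeft

cell VEL=ra, RANK=ta, POLE=mi:
underlying: de-ozbo-lo-tif
1. o -> e, u -> i / F C0 _: fires at position(s) 3: deezbolotif
2. o -> e, u -> i / F C0 _: fires at position(s) 6: deezbelotif
3. p -> b, t -> d / V _ V: fires at position(s) 9: deezbelodif
surface: deezbelodif


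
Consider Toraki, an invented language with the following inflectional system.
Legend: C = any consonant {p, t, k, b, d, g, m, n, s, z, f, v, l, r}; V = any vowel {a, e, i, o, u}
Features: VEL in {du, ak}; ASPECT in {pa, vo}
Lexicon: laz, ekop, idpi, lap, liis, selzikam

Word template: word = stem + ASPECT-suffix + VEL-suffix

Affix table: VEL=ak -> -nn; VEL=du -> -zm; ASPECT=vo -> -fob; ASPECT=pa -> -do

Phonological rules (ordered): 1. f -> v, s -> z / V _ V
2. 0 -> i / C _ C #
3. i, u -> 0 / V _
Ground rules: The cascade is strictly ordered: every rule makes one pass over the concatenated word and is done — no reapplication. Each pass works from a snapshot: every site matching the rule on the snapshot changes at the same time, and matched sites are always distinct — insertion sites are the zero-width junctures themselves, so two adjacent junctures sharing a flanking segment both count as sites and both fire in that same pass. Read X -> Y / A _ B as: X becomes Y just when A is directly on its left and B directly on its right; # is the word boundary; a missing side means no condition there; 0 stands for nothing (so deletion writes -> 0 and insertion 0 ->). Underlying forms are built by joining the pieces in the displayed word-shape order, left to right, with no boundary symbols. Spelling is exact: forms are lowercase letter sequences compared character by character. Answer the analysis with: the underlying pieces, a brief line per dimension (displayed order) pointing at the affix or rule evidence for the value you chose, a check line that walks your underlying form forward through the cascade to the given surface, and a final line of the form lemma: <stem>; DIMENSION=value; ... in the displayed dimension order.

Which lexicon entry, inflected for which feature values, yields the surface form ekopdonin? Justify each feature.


underlying: ekop-do-nn
VEL=ak - signalled by the affix -nn
ASPECT=pa - signalled by the affix -do
check: ekopdonn -> ekopdonn -> ekopdonin -> ekopdonin
lemma: ekop; VEL=ak; ASPECT=pa


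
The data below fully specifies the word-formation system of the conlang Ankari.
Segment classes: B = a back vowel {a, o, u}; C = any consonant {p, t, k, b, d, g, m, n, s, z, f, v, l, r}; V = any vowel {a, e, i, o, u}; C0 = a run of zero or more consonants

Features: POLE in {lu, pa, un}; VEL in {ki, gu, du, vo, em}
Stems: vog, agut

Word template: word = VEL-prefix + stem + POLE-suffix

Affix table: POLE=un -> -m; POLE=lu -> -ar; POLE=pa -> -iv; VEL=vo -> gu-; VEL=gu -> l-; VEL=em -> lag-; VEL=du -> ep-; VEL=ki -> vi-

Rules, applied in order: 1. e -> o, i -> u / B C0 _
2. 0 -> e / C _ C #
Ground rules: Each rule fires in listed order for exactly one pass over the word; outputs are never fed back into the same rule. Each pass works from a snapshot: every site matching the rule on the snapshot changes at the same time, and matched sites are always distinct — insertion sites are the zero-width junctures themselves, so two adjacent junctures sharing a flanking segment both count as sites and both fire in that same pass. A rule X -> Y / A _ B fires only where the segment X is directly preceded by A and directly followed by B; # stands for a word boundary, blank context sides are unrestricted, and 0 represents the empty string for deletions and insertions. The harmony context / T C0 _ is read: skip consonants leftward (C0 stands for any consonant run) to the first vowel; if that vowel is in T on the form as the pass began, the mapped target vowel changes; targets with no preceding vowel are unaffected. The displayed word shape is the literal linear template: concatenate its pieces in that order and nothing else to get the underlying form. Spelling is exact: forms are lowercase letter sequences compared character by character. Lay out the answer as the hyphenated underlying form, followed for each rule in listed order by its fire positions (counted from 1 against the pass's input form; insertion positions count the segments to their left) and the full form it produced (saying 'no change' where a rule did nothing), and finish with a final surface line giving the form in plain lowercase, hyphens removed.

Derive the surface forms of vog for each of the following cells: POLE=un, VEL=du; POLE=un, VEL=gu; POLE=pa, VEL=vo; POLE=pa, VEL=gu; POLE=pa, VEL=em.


cell POLE=un, VEL=du:
underlying: ep-vog-m
1. e -> o, i -> u / B C0 _: no change
2. 0 -> e / C _ C #: inserts after position(s) 5: epvogem
surface: epvogem

cell POLE=un, VEL=gu:
underlying: l-vog-m
1. e -> o, i -> u / B C0 _: no change
2. 0 -> e / C _ C #: inserts after position(s) 4: lvogem
surface: lvogem

cell POLE=pa, VEL=vo:
underlying: gu-vog-iv
1. e -> o, i -> u / B C0 _: fires at position(s) 6: guvoguv
2. 0 -> e / C _ C #: no change
surface: guvoguv

cell POLE=pa, VEL=gu:
underlying: l-vog-iv
1. e -> o, i -> u / B C0 _: fires at position(s) 5: lvoguv
2. 0 -> e / C _ C #: no change
surface: lvoguv

cell POLE=pa, VEL=em:
underlying: lag-vog-iv
1. e -> o, i -> u / B C0 _: fires at position(s) 7: lagvoguv
2. 0 -> e / C _ C #: no change
surface: lagvoguv


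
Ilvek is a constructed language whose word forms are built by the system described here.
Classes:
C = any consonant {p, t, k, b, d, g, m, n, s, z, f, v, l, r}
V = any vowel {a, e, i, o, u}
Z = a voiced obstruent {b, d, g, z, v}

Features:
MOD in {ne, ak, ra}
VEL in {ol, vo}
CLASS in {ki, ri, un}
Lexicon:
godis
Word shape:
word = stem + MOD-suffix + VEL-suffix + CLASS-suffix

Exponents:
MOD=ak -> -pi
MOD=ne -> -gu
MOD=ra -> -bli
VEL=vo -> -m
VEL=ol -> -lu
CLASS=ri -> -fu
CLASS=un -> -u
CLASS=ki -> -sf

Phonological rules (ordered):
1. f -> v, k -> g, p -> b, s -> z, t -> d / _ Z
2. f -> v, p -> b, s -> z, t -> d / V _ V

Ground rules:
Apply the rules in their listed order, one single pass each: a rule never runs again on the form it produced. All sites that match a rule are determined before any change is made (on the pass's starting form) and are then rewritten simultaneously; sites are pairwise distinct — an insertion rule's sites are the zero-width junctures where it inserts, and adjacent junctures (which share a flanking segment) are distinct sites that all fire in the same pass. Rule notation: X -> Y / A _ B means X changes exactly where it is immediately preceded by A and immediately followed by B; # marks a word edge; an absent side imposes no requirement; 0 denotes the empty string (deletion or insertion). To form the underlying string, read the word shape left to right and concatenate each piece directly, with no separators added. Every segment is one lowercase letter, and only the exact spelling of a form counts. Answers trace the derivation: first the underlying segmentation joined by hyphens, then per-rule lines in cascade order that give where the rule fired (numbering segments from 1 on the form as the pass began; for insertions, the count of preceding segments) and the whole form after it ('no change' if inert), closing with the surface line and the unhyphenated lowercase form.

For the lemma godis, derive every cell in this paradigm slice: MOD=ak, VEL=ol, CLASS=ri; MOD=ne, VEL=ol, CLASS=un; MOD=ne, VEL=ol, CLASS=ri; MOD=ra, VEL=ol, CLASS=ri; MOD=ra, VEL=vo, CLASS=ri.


cell MOD=ak, VEL=ol, CLASS=ri:
underlying: godis-pi-lu-fu
1. f -> v, k -> g, p -> b, s -> z, t -> d / _ Z: no change
2. f -> v, p -> b, s -> z, t -> d / V _ V: fires at position(s) 10: godispiluvu
surface: godispiluvu

cell MOD=ne, VEL=ol, CLASS=un:
underlying: godis-gu-lu-u
1. f -> v, k -> g, p -> b, s -> z, t -> d / _ Z: fires at position(s) 5: godizguluu
2. f -> v, p -> b, s -> z, t -> d / V _ V: no change
surface: godizguluu

cell MOD=ne, VEL=ol, CLASS=ri:
underlying: godis-gu-lu-fu
1. f -> v, k -> g, p -> b, s -> z, t -> d / _ Z: fires at position(s) 5: godizgulufu
2. f -> v, p -> b, s -> z, t -> d / V _ V: fires at position(s) 10: godizguluvu
surface: godizguluvu

cell MOD=ra, VEL=ol, CLASS=ri:
underlying: godis-bli-lu-fu
1. f -> v, k -> g, p -> b, s -> z, t -> d / _ Z: fires at position(s) 5: godizblilufu
2. f -> v, p -> b, s -> z, t -> d / V _ V: fires at position(s) 11: godizbliluvu
surface: godizbliluvu

cell MOD=ra, VEL=vo, CLASS=ri:
underlying: godis-bli-m-fu
1. f -> v, k -> g, p -> b, s -> z, t -> d / _ Z: fires at position(s) 5: godizblimfu
2. f -> v, p -> b, s -> z, t -> d / V _ V: no change
surface: godizblimfu


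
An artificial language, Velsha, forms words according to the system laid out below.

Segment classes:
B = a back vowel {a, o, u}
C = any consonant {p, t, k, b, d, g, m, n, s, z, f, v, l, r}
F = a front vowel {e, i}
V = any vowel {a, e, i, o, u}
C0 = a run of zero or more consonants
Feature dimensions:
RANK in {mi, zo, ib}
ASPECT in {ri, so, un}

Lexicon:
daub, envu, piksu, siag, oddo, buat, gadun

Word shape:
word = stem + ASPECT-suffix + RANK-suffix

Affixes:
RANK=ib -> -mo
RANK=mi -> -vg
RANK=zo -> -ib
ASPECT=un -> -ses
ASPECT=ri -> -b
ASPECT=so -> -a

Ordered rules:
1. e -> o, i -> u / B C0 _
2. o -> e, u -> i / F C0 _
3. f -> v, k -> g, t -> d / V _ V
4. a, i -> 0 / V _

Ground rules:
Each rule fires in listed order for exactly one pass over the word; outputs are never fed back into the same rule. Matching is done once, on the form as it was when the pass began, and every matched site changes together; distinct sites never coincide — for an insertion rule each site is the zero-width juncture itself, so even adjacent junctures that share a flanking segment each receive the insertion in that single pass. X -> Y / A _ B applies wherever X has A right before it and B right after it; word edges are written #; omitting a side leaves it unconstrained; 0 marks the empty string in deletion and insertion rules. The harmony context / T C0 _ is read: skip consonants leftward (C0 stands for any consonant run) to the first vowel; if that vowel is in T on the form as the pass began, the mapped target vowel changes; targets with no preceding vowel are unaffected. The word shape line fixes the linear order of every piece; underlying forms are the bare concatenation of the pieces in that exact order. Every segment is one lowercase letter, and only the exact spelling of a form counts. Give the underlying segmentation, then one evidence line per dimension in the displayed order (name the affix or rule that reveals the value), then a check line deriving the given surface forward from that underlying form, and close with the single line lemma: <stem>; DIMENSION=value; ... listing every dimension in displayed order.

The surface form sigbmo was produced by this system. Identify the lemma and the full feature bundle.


underlying: siag-b-mo
RANK=ib - signalled by the affix -mo
ASPECT=ri - signalled by the affix -b
check: siagbmo -> siagbmo -> siagbmo -> siagbmo -> sigbmo
lemma: siag; RANK=ib; ASPECT=ri


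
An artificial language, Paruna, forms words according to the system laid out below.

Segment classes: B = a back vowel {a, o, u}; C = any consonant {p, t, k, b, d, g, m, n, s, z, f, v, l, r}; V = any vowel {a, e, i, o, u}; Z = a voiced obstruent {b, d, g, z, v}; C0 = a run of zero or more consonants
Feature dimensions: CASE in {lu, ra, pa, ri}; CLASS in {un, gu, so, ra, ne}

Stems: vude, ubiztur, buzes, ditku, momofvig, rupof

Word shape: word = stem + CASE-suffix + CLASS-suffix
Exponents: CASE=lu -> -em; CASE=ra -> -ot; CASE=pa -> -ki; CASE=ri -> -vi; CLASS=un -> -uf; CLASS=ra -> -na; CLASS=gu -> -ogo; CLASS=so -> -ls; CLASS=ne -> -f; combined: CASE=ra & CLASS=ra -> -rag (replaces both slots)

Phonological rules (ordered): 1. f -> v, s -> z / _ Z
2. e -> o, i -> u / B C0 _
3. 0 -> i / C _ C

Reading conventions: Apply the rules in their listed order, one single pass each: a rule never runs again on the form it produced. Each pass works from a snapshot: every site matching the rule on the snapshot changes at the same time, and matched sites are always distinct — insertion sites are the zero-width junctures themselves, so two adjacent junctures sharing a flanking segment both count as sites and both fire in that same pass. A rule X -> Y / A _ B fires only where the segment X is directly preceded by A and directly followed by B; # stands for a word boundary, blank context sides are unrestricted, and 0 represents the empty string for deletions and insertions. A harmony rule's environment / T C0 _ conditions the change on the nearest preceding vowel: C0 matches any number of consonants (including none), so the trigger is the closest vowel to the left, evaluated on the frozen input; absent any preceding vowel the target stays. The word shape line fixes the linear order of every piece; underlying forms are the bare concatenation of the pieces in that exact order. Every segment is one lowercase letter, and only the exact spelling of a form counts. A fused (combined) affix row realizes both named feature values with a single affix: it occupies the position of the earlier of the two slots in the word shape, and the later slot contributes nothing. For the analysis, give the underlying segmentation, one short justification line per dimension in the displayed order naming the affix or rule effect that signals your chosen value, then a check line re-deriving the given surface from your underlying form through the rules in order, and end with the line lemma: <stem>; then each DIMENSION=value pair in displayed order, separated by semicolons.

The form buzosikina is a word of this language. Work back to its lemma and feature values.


underlying: buzes-ki-na
CASE=pa - signalled by the affix -ki
CLASS=ra - signalled by the affix -na
check: buzeskina -> buzeskina -> buzoskina -> buzosikina
lemma: buzes; CASE=pa; CLASS=ra


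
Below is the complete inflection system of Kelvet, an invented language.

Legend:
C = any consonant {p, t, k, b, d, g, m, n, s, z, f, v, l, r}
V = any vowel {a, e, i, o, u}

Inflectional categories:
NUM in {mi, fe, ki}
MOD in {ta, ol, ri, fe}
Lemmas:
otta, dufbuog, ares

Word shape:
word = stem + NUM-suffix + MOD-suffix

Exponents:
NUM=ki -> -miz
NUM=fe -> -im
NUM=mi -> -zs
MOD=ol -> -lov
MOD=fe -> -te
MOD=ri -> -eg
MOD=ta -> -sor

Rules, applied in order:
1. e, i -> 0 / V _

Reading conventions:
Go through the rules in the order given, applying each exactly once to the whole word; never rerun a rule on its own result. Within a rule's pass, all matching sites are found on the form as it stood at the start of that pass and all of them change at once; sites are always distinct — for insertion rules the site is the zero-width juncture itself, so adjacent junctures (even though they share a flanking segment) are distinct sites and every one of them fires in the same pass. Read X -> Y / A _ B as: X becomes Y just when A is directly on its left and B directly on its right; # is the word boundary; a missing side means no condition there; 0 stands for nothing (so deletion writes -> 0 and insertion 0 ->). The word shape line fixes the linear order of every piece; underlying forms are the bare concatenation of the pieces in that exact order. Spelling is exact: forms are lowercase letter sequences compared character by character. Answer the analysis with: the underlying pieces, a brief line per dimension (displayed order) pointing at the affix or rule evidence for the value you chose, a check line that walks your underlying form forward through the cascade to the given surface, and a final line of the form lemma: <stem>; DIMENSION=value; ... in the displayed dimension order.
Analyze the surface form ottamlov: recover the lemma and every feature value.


underlying: otta-im-lov
NUM=fe - signalled by the affix -im
MOD=ol - signalled by the affix -lov
check: ottaimlov -> ottamlov
lemma: otta; NUM=fe; MOD=ol


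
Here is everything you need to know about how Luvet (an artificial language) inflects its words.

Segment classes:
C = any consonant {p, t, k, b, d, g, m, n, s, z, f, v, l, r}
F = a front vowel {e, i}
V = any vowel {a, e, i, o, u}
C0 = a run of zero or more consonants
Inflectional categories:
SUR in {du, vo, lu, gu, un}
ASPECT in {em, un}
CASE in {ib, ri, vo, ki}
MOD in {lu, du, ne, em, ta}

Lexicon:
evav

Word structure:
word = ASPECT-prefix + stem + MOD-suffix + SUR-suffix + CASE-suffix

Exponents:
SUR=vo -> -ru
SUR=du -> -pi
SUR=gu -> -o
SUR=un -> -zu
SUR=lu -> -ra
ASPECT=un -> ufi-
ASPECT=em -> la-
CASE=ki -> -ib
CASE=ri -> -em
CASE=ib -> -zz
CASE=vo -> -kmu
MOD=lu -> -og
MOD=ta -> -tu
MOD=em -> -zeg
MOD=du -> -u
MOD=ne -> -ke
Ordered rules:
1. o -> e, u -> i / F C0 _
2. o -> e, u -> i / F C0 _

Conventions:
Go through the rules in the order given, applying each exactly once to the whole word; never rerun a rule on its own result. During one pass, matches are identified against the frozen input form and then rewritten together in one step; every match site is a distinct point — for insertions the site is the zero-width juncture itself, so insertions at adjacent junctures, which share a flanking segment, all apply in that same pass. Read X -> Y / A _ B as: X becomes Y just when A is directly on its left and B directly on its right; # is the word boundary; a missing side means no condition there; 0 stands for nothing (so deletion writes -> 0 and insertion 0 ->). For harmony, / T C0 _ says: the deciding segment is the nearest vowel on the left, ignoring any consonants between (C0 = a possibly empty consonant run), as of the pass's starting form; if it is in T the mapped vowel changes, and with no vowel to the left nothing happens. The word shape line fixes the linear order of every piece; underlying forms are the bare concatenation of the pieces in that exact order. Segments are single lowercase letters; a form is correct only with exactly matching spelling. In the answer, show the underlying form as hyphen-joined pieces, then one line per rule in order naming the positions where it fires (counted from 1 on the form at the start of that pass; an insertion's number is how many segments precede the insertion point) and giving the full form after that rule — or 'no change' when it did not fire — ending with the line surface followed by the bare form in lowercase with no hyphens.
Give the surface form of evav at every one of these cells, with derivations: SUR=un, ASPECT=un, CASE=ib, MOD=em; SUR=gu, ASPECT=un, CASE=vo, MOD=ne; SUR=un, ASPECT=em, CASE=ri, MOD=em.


cell SUR=un, ASPECT=un, CASE=ib, MOD=em:
underlying: ufi-evav-zeg-zu-zz
1. o -> e, u -> i / F C0 _: fires at position(s) 12: ufievavzegzizz
2. o -> e, u -> i / F C0 _: no change
surface: ufievavzegzizz

cell SUR=gu, ASPECT=un, CASE=vo, MOD=ne:
underlying: ufi-evav-ke-o-kmu
1. o -> e, u -> i / F C0 _: fires at position(s) 10: ufievavkeekmu
2. o -> e, u -> i / F C0 _: fires at position(s) 13: ufievavkeekmi
surface: ufievavkeekmi

cell SUR=un, ASPECT=em, CASE=ri, MOD=em:
underlying: la-evav-zeg-zu-em
1. o -> e, u -> i / F C0 _: fires at position(s) 11: laevavzegziem
2. o -> e, u -> i / F C0 _: no change
surface: laevavzegziem


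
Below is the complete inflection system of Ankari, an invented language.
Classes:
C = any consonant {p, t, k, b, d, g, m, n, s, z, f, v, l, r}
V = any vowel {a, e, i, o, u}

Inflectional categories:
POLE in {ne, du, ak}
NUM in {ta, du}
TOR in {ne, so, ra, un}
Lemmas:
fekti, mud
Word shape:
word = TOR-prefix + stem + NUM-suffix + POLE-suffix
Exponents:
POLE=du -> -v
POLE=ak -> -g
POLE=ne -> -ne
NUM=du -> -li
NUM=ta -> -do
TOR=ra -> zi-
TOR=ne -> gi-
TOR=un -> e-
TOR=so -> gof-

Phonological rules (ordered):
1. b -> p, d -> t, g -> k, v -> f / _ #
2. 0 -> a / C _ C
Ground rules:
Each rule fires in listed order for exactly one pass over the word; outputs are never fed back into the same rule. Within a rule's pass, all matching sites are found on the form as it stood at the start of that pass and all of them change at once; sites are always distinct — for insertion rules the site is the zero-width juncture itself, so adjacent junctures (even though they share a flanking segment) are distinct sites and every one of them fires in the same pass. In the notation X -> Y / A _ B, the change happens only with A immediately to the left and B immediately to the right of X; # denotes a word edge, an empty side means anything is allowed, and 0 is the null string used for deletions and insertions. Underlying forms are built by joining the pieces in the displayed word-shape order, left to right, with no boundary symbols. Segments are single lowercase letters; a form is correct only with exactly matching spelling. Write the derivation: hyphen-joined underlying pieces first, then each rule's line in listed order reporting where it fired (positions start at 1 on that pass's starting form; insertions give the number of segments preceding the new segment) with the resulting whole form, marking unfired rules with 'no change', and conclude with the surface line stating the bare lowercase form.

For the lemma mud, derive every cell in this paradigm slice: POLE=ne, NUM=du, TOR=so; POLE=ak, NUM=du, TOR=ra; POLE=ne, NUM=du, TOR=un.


cell POLE=ne, NUM=du, TOR=so:
underlying: gof-mud-li-ne
1. b -> p, d -> t, g -> k, v -> f / _ #: no change
2. 0 -> a / C _ C: inserts after position(s) 3, 6: gofamudaline
surface: gofamudaline

cell POLE=ak, NUM=du, TOR=ra:
underlying: zi-mud-li-g
1. b -> p, d -> t, g -> k, v -> f / _ #: fires at position(s) 8: zimudlik
2. 0 -> a / C _ C: inserts after position(s) 5: zimudalik
surface: zimudalik

cell POLE=ne, NUM=du, TOR=un:
underlying: e-mud-li-ne
1. b -> p, d -> t, g -> k, v -> f / _ #: no change
2. 0 -> a / C _ C: inserts after position(s) 4: emudaline
surface: emudaline


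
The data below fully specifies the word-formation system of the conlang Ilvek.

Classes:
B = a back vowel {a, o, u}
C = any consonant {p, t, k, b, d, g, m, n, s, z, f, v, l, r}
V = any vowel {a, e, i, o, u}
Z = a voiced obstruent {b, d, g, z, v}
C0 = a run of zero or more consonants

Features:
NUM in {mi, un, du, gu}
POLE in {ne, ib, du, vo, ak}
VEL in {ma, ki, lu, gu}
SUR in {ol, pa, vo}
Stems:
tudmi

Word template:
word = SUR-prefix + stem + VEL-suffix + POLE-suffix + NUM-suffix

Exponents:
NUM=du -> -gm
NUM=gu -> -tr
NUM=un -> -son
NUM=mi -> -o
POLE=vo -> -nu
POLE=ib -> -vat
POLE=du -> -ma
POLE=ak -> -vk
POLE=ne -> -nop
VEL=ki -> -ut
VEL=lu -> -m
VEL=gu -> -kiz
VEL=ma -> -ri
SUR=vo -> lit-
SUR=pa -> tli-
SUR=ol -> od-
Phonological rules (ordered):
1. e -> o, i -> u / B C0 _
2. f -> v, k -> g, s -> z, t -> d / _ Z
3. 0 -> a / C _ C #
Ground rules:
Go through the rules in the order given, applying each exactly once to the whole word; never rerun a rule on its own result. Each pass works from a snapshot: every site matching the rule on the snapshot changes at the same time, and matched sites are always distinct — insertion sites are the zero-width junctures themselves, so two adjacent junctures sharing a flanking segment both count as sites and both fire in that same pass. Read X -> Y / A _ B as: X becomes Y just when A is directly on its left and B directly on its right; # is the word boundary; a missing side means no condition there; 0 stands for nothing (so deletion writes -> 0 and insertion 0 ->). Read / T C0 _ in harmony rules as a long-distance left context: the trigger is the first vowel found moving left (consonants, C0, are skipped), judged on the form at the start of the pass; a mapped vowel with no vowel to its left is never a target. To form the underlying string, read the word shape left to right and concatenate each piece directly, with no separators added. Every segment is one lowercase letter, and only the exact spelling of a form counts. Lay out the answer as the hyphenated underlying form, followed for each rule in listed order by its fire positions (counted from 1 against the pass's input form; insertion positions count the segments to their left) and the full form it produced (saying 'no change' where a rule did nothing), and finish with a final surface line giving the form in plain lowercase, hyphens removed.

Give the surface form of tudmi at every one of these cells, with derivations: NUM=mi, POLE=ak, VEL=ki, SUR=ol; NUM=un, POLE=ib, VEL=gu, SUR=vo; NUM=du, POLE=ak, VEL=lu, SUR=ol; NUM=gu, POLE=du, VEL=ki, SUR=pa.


cell NUM=mi, POLE=ak, VEL=ki, SUR=ol:
underlying: od-tudmi-ut-vk-o
1. e -> o, i -> u / B C0 _: fires at position(s) 7: odtudmuutvko
2. f -> v, k -> g, s -> z, t -> d / _ Z: fires at position(s) 9: odtudmuudvko
3. 0 -> a / C _ C #: no change
surface: odtudmuudvko

cell NUM=un, POLE=ib, VEL=gu, SUR=vo:
underlying: lit-tudmi-kiz-vat-son
1. e -> o, i -> u / B C0 _: fires at position(s) 8: littudmukizvatson
2. f -> v, k -> g, s -> z, t -> d / _ Z: no change
3. 0 -> a / C _ C #: no change
surface: littudmukizvatson

cell NUM=du, POLE=ak, VEL=lu, SUR=ol:
underlying: od-tudmi-m-vk-gm
1. e -> o, i -> u / B C0 _: fires at position(s) 7: odtudmumvkgm
2. f -> v, k -> g, s -> z, t -> d / _ Z: fires at position(s) 10: odtudmumvggm
3. 0 -> a / C _ C #: inserts after position(s) 11: odtudmumvggam
surface: odtudmumvggam

cell NUM=gu, POLE=du, VEL=ki, SUR=pa:
underlying: tli-tudmi-ut-ma-tr
1. e -> o, i -> u / B C0 _: fires at position(s) 8: tlitudmuutmatr
2. f -> v, k -> g, s -> z, t -> d / _ Z: no change
3. 0 -> a / C _ C #: inserts after position(s) 13: tlitudmuutmatar
surface: tlitudmuutmatar
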